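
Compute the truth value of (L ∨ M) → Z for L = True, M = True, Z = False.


L = True, M = True, Z = False
Step 1: L ∨ M = True OR True = True
Step 2: (True) → Z: false only when antecedent=True and Z=False.
Result: False

False


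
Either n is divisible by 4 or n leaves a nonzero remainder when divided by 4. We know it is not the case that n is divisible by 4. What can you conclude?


Disjunctive syllogism: P ∨ Q, ¬P ⊢ Q
Disjunction: n is divisible by 4 ∨ n leaves a nonzero remainder when divided by 4
We know it is not the case that n is divisible by 4.
By disjunctive syllogism, the other disjunct must be true.

n leaves a nonzero remainder when divided by 4


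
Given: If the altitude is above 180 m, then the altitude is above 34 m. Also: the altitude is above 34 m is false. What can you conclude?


Modus tollens: P → Q, ¬Q ⊢ ¬P
P: the altitude is above 180 m
Q: the altitude is above 34 m
We have P → Q and Q is false.
By modus tollens, P must be false.

It is not the case that the altitude is above 180 m


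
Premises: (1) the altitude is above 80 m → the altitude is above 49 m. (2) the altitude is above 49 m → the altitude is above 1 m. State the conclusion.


Hypothetical syllogism: P → Q, Q → R ⊢ P → R
Premise 1: the altitude is above 80 m → the altitude is above 49 m
Premise 2: the altitude is above 49 m → the altitude is above 1 m
Chain the implications: the middle term (the altitude is above 49 m) links the two.
Conclusion: If the altitude is above 80 m, then the altitude is above 1 m.

If the altitude is above 80 m, then the altitude is above 1 m.


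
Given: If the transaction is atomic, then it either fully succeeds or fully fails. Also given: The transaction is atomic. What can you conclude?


Modus ponens: P → Q, P ⊢ Q
P: the transaction is atomic
Q: it either fully succeeds or fully fails
We have P → Q and P is true.
By modus ponens, Q must be true.

It either fully succeeds or fully fails


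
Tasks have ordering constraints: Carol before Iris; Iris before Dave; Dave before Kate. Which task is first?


Constraints: Carol before Iris; Iris before Dave; Dave before Kate
The first task can have nothing scheduled before it, so it must never appear on the right of a 'before'.
Tasks appearing after some 'before': Iris, Dave, Kate.
The only task not in that list is Carol → it is first.

Carol


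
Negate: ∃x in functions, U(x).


Original: ∃x U(x)
Rule: ¬∀→∃, ¬∃→∀, negate predicate.
Negation: ∀x ¬U(x)

∀x ¬U(x)


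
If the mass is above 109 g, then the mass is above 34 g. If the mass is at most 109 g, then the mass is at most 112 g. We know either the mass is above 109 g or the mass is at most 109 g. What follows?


Constructive dilemma: (P → Q) ∧ (R → S), P ∨ R ⊢ Q ∨ S
Premise 1: the mass is above 109 g → the mass is above 34 g
Premise 2: the mass is at most 109 g → the mass is at most 112 g
Premise 3: the mass is above 109 g ∨ the mass is at most 109 g
Case 1: Assuming the mass is above 109 g, then by Premise 1, the mass is above 34 g.
Case 2: Assuming the mass is at most 109 g, then by Premise 2, the mass is at most 112 g.
Since one of the mass is above 109 g or the mass is at most 109 g must hold, we get the mass is above 34 g or the mass is at most 112 g.

The mass is above 34 g or the mass is at most 112 g.


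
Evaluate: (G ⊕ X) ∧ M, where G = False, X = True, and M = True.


G = False, X = True, M = True
Step 1: G ⊕ X = False XOR True = True
Step 2: True ∧ M = True AND True = True
XOR true when exactly one of G,X is true; then AND with M.

True


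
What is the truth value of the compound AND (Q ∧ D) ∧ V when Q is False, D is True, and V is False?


Q = False, D = True, V = False
Step 1: Q ∧ D = False AND True = False
Step 2: False ∧ V = False AND False = False
AND is true only when ALL operands are true.

False


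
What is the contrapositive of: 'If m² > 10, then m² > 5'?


Original: If m² > 10, then m² > 5
Contrapositive: If ¬Q, then ¬P
Negate Q: not (m² > 5)
Negate P: not (m² > 10)

If not (m² > 5), then not (m² > 10).


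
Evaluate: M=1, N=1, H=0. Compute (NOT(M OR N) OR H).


M OR N = 1
NOT(1) = 0
0 OR 0 = 0

0


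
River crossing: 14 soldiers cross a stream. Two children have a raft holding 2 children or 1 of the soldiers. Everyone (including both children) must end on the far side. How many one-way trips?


Per crossing of one of the soldiers: children→, one←, one of the soldiers→, one← = 4 trips
14 × 4 = 56, + 1 final children→ = 57
Minimum trips = 57

57


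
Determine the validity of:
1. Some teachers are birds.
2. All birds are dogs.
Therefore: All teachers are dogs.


Premise 1: Some teachers are birds.
Premise 2: All birds are dogs.
Conclusion: All teachers are dogs.
Fallacy: illicit minor. The minor term (teachers) is distributed in the conclusion ('All teachers ...') but undistributed in its premise ('Some teachers are birds' doesn't cover all teachers).
Only 'Some teachers are dogs' follows, not 'All'.

Invalid


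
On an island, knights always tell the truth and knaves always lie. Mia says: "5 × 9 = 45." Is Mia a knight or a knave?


Statement: "5 × 9 = 45."
Actual: 5 × 9 = 45
Claimed: 45
Statement is TRUE → Mia tells the truth → Knight

Knight


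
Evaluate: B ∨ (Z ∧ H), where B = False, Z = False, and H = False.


B = False, Z = False, H = False
Step 1: Z ∧ H = False AND False = False
Step 2: B ∨ False = False OR False = False
AND evaluated first (higher precedence); then OR applied.

False


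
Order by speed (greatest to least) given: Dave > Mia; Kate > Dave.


Constraints: Dave > Mia; Kate > Dave
Method: at each step, the next-highest is the one remaining person who never appears on the smaller side of a constraint between remaining people.
  Step 1: remaining {Dave, Mia, Kate}; on the smaller side: {Dave, Mia} → Kate is next (Kate > Dave).
  Step 2: remaining {Dave, Mia}; on the smaller side: {Mia} → Dave is next (Dave > Mia).
  Step 3: only Mia remains → lowest.
Final ranking (highest to lowest):

Kate > Dave > Mia


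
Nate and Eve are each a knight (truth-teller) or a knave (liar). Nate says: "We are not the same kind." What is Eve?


Nate says: "We are not the same kind."
Case 1: Nate is a Knight (truth-teller)
  Statement is true → they ARE different → Eve is a Knave
Case 2: Nate is a Knave (liar)
  Statement is false → they are NOT different → Eve is a Knave
In both cases, Eve is a Knave.

Knave


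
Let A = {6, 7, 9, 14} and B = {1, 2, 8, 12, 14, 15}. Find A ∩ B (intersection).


A = {6, 7, 9, 14}
B = {1, 2, 8, 12, 14, 15}
Operation: intersection
Elements in both: 14

{14}


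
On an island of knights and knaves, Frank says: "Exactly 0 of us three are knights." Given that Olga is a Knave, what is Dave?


Frank claims exactly 0 knights among Frank, Olga, Dave.
Given: Olga is a Knave.

Case 1: Frank is a Knight (tells truth)
  Then exactly 0 of the three are knights.
  Counting Frank, Olga: 1 knight(s) so far. Need -1 more → impossible.
Case 2: Frank is a Knave (lies)
  Then the count is NOT 0.
  If Dave = Knave, count = 0 = 0 → claim would be true, contradicts lie.
  If Dave = Knight, count = 1 ≠ 0 → lie confirmed ✓

Dave is a Knight.

Knight


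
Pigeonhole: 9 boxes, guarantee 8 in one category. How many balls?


Pigeonhole: to guarantee k in one of n categories, need (k-1)×n + 1.
k = 8, n = 9
Minimum = (8-1) × 9 + 1 = 7 × 9 + 1

64


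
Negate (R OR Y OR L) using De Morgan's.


De Morgan's law: ¬(P ∨ Q ∨ R) ≡ ¬P ∧ ¬Q ∧ ¬R
¬(R ∨ Y ∨ L) = ¬R ∧ ¬Y ∧ ¬L

¬R ∧ ¬Y ∧ ¬L


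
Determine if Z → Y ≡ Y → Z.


Expression 1: Z → Y
Expression 2: Y → Z
Truth table (Z Y | Expr1 Expr2):
  T T |   T     T
  T F |   F     T   ← differ
  F T |   T     F   ← differ
  F F |   T     T
Counterexample: Z=T, Y=F gives Expr1 = F but Expr2 = T, so the expressions are NOT logically equivalent.

No


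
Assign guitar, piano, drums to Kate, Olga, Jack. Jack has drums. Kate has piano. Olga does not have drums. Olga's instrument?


From clues:
  Jack → drums
  Kate → piano
By elimination, Olga gets the remaining.

guitar


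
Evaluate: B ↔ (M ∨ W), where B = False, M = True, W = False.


B = False, M = True, W = False
Step 1: M ∨ W = True OR False = True
Step 2: B ↔ (True): true when both sides have same truth value.
Result: False ↔ True = False

False


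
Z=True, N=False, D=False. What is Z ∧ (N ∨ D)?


Z = True, N = False, D = False
Expression: Z ∧ (N ∨ D)
Step 1: N ∨ D = False OR False = False
Step 2: Z ∧ (False) = True AND False = False

False


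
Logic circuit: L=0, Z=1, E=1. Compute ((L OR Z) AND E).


L OR Z = 0|1 = 1
1 AND 1 = 1

1


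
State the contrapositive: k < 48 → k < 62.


Original: If k < 48, then k < 62
Contrapositive: If ¬Q, then ¬P
Negate Q: not (k < 62)
Negate P: not (k < 48)

If not (k < 62), then not (k < 48).


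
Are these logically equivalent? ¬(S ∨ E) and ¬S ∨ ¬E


Expression 1: ¬(S ∨ E)
Expression 2: ¬S ∨ ¬E
Truth table (S E | Expr1 Expr2):
  T T |   F     F
  T F |   F     T   ← differ
  F T |   F     T   ← differ
  F F |   T     T
Counterexample: S=T, E=F gives Expr1 = F but Expr2 = T, so the expressions are NOT logically equivalent.

No


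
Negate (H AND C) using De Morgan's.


De Morgan's law: ¬(P ∧ Q) ≡ ¬P ∨ ¬Q
¬(H ∧ C) = ¬H ∨ ¬C

¬H ∨ ¬C


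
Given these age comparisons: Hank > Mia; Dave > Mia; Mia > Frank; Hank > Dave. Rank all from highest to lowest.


Constraints: Hank > Mia; Dave > Mia; Mia > Frank; Hank > Dave
Method: at each step, the next-highest is the one remaining person who never appears on the smaller side of a constraint between remaining people.
  Step 1: remaining {Dave, Mia, Hank, Frank}; on the smaller side: {Dave, Mia, Frank} → Hank is next (Hank > Mia; Hank > Dave).
  Step 2: remaining {Dave, Mia, Frank}; on the smaller side: {Mia, Frank} → Dave is next (Dave > Mia).
  Step 3: remaining {Mia, Frank}; on the smaller side: {Frank} → Mia is next (Mia > Frank).
  Step 4: only Frank remains → lowest.
Final ranking (highest to lowest):

Hank > Dave > Mia > Frank


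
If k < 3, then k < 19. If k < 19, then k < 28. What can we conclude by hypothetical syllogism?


Hypothetical syllogism: P → Q, Q → R ⊢ P → R
Premise 1: k < 3 → k < 19
Premise 2: k < 19 → k < 28
Chain the implications: the middle term (k < 19) links the two.
Conclusion: If k < 3, then k < 28.

If k < 3, then k < 28.


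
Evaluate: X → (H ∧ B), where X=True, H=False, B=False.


X = True, H = False, B = False
Expression: X → (H ∧ B)
Step 1: H ∧ B = False AND False = False
Step 2: X → (False) = True → False = False

False


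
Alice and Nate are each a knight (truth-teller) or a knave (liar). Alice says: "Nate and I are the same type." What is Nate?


Alice says: "Nate and I are the same type."
Case 1: Alice is a Knight (truth-teller)
  Statement is true → they ARE the same → Nate is also a Knight
Case 2: Alice is a Knave (liar)
  Statement is false → they are NOT the same → Nate is a Knight
In both cases, Nate is a Knight.

Knight


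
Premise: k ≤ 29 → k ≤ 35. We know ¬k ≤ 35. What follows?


Modus tollens: P → Q, ¬Q ⊢ ¬P
P: k ≤ 29
Q: k ≤ 35
We have P → Q and Q is false.
By modus tollens, P must be false.

It is not the case that k ≤ 29


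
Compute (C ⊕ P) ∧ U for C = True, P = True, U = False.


C = True, P = True, U = False
Step 1: C ⊕ P = True XOR True = False
Step 2: False ∧ U = False AND False = False
XOR true when exactly one of C,P is true; then AND with U.

False


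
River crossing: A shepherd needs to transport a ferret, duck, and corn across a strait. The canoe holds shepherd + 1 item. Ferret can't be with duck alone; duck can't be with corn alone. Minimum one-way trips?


1. shepherd+duck → 2. shepherd ← 3. shepherd+ferret → 4. shepherd+duck ← 5. shepherd+corn → 6. shepherd ← 7. shepherd+duck →
Minimum trips = 7

7


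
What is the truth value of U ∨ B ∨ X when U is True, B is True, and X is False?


U = True, B = True, X = False
Step 1: U ∨ B = True OR True = True
Step 2: True ∨ X = True OR False = True
OR is true when at least one operand is true.

True


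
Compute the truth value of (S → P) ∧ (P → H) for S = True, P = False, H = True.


S = True, P = False, H = True
Step 1: S → P is false only when S=True and P=False. Result: False
Step 2: P → H is false only when P=True and H=False. Result: True
Step 3: False ∧ True = False

False


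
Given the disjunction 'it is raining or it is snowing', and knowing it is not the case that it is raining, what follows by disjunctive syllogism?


Disjunctive syllogism: P ∨ Q, ¬P ⊢ Q
Disjunction: it is raining ∨ it is snowing
We know it is not the case that it is raining.
By disjunctive syllogism, the other disjunct must be true.

It is snowing


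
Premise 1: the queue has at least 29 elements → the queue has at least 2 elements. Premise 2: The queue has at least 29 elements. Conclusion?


Modus ponens: P → Q, P ⊢ Q
P: the queue has at least 29 elements
Q: the queue has at least 2 elements
We have P → Q and P is true.
By modus ponens, Q must be true.

The queue has at least 2 elements


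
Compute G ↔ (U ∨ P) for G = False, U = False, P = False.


G = False, U = False, P = False
Step 1: U ∨ P = False OR False = False
Step 2: G ↔ (False): true when both sides have same truth value.
Result: False ↔ False = True

True


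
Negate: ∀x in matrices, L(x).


Original: ∀x L(x)
Rule: ¬∀→∃, ¬∃→∀, negate predicate.
Negation: ∃x ¬L(x)

∃x ¬L(x)


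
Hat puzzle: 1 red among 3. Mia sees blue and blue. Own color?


Total red = 1, seen red = 0
Own red = 1 - 0 = 1
Mia's hat is red.

red


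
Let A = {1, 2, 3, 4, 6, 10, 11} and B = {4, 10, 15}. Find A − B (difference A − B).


A = {1, 2, 3, 4, 6, 10, 11}
B = {4, 10, 15}
Operation: difference A − B
In A but not B: 1, 2, 3, 6, 11

{1, 2, 3, 6, 11}


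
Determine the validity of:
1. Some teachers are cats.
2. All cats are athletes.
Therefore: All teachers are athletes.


Premise 1: Some teachers are cats.
Premise 2: All cats are athletes.
Conclusion: All teachers are athletes.
Fallacy: illicit minor. The minor term (teachers) is distributed in the conclusion ('All teachers ...') but undistributed in its premise ('Some teachers are cats' doesn't cover all teachers).
Only 'Some teachers are athletes' follows, not 'All'.

Invalid


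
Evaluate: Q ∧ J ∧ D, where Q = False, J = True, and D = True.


Q = False, J = True, D = True
Step 1: Q ∧ J = False AND True = False
Step 2: (False) ∧ D = (False) AND True = False
AND is true only when ALL operands are true.

False


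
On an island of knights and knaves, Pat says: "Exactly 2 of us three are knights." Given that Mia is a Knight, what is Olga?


Pat claims exactly 2 knights among Pat, Mia, Olga.
Given: Mia is a Knight.

Case 1: Pat is a Knight (tells truth)
  Then exactly 2 of the three are knights.
  Counting Pat, Mia: 2 knight(s) so far. Need 0 more → Olga = Knave.
Case 2: Pat is a Knave (lies)
  Then the count is NOT 2.
  If Olga = Knight, count = 2 = 2 → claim would be true, contradicts lie.
  If Olga = Knave, count = 1 ≠ 2 → lie confirmed ✓

Olga is a Knave.

Knave


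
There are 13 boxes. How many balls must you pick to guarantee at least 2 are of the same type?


Pigeonhole: to guarantee k in one of n categories, need (k-1)×n + 1.
k = 2, n = 13
Minimum = (2-1) × 13 + 1 = 1 × 13 + 1

14


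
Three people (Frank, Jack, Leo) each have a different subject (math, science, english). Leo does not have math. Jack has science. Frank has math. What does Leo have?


From clues:
  Jack → science
  Frank → math
By elimination, Leo gets the remaining.

english


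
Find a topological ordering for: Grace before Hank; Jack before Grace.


Constraints: Grace before Hank; Jack before Grace
Method: repeatedly schedule the remaining task that has no remaining task required before it.
  Step 1: remaining {Hank, Grace, Jack}; every task except Jack still has a predecessor pending → schedule Jack.
  Step 2: remaining {Hank, Grace}; every task except Grace still has a predecessor pending → schedule Grace.
  Step 3: only Hank remains → schedule Hank.
Resulting order:

Jack → Grace → Hank


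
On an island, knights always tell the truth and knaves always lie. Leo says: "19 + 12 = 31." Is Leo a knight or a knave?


Statement: "19 + 12 = 31."
Actual: 19 + 12 = 31
Claimed: 31
Statement is TRUE → Leo tells the truth → Knight

Knight


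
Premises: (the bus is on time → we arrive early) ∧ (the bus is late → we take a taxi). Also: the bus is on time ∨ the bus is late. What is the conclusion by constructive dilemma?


Constructive dilemma: (P → Q) ∧ (R → S), P ∨ R ⊢ Q ∨ S
Premise 1: the bus is on time → we arrive early
Premise 2: the bus is late → we take a taxi
Premise 3: the bus is on time ∨ the bus is late
Case 1: Assuming the bus is on time, then by Premise 1, we arrive early.
Case 2: Assuming the bus is late, then by Premise 2, we take a taxi.
Since one of the bus is on time or the bus is late must hold, we get we arrive early or we take a taxi.

We arrive early or we take a taxi.


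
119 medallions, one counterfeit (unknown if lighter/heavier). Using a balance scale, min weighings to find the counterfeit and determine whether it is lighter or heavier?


Let n = 119. 238 possibilities (n medallions × lighter/heavier); each weighing has 3 outcomes.
Bound for k weighings: say the first weighing puts j medallions on each pan. If it tips, the 2j weighed medallions remain suspects (each with a known direction) and k-1 weighings give 3^(k-1) outcomes; 3^(k-1) is odd, so 2j ≤ 3^(k-1) - 1. If it balances, the n - 2j unweighed medallions remain with direction unknown: 2(n - 2j) ≤ 3^(k-1) - 1 by the same parity argument. Adding, n ≤ (3^(k-1) - 1) + (3^(k-1) - 1)/2 = (3^k - 3)/2, and the classical three-group strategy achieves this (3 medallions in 2 weighings, 12 in 3, 39 in 4, 120 in 5).
So we need the smallest k with (3^k - 3)/2 ≥ 119.
k = 4: (3^4 - 3)/2 = 39 < 119 ✗
k = 5: (3^5 - 3)/2 = 120 ≥ 119 ✓

5


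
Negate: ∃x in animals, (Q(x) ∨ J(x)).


Original: ∃x (Q(x) ∨ J(x))
Rule: ¬∀→∃, ¬∃→∀, negate predicate.
Negation: ∀x (¬Q(x) ∧ ¬J(x))

∀x (¬Q(x) ∧ ¬J(x))


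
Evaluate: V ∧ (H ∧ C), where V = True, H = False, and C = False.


V = True, H = False, C = False
Step 1: H ∧ C = False AND False = False
Step 2: V ∧ False = True AND False = False
AND is true only when ALL operands are true.

False


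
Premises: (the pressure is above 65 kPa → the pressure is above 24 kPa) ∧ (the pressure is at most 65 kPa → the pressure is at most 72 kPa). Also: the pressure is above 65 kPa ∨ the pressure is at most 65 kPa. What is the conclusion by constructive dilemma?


Constructive dilemma: (P → Q) ∧ (R → S), P ∨ R ⊢ Q ∨ S
Premise 1: the pressure is above 65 kPa → the pressure is above 24 kPa
Premise 2: the pressure is at most 65 kPa → the pressure is at most 72 kPa
Premise 3: the pressure is above 65 kPa ∨ the pressure is at most 65 kPa
Case 1: Assuming the pressure is above 65 kPa, then by Premise 1, the pressure is above 24 kPa.
Case 2: Assuming the pressure is at most 65 kPa, then by Premise 2, the pressure is at most 72 kPa.
Since one of the pressure is above 65 kPa or the pressure is at most 65 kPa must hold, we get the pressure is above 24 kPa or the pressure is at most 72 kPa.

The pressure is above 24 kPa or the pressure is at most 72 kPa.


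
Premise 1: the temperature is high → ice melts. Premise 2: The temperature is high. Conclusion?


Modus ponens: P → Q, P ⊢ Q
P: the temperature is high
Q: ice melts
We have P → Q and P is true.
By modus ponens, Q must be true.

Ice melts


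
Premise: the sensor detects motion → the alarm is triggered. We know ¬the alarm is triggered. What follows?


Modus tollens: P → Q, ¬Q ⊢ ¬P
P: the sensor detects motion
Q: the alarm is triggered
We have P → Q and Q is false.
By modus tollens, P must be false.

It is not the case that the sensor detects motion


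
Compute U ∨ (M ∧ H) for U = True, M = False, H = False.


U = True, M = False, H = False
Step 1: M ∧ H = False AND False = False
Step 2: U ∨ False = True OR False = True
AND evaluated first (higher precedence); then OR applied.

True


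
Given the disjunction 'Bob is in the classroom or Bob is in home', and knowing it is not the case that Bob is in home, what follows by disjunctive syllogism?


Disjunctive syllogism: P ∨ Q, ¬P ⊢ Q
Disjunction: Bob is in the classroom ∨ Bob is in home
We know it is not the case that Bob is in home.
By disjunctive syllogism, the other disjunct must be true.

Bob is in the classroom


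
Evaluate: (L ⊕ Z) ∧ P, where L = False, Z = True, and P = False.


L = False, Z = True, P = False
Step 1: L ⊕ Z = False XOR True = True
Step 2: True ∧ P = True AND False = False
XOR true when exactly one of L,Z is true; then AND with P.

False


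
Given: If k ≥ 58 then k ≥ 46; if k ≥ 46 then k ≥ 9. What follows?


Hypothetical syllogism: P → Q, Q → R ⊢ P → R
Premise 1: k ≥ 58 → k ≥ 46
Premise 2: k ≥ 46 → k ≥ 9
Chain the implications: the middle term (k ≥ 46) links the two.
Conclusion: If k ≥ 58, then k ≥ 9.

If k ≥ 58, then k ≥ 9.


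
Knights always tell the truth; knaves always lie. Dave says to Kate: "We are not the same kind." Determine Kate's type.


Dave says: "We are not the same kind."
Case 1: Dave is a Knight (truth-teller)
  Statement is true → they ARE different → Kate is a Knave
Case 2: Dave is a Knave (liar)
  Statement is false → they are NOT different → Kate is a Knave
In both cases, Kate is a Knave.

Knave


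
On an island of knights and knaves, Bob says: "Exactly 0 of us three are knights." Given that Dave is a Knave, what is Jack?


Bob claims exactly 0 knights among Bob, Dave, Jack.
Given: Dave is a Knave.

Case 1: Bob is a Knight (tells truth)
  Then exactly 0 of the three are knights.
  Counting Bob, Dave: 1 knight(s) so far. Need -1 more → impossible.
Case 2: Bob is a Knave (lies)
  Then the count is NOT 0.
  If Jack = Knave, count = 0 = 0 → claim would be true, contradicts lie.
  If Jack = Knight, count = 1 ≠ 0 → lie confirmed ✓

Jack is a Knight.

Knight


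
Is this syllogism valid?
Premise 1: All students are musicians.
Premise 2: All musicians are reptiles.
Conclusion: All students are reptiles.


Premise 1: All students are musicians.
Premise 2: All musicians are reptiles.
Conclusion: All students are reptiles.
Barbara syllogism (AAA-1): All A are B, All B are C → All A are C.
Middle term (musicians) distributed in premise 2.

Valid


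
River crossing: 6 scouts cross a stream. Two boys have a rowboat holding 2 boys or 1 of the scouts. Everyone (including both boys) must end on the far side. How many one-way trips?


Per crossing of one of the scouts: boys→, one←, one of the scouts→, one← = 4 trips
6 × 4 = 24, + 1 final boys→ = 25
Minimum trips = 25

25


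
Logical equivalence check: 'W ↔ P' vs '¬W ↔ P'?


Expression 1: W ↔ P
Expression 2: ¬W ↔ P
Truth table (W P | Expr1 Expr2):
  T T |   T     F   ← differ
  T F |   F     T   ← differ
  F T |   F     T   ← differ
  F F |   T     F   ← differ
Counterexample: W=T, P=T gives Expr1 = T but Expr2 = F, so the expressions are NOT logically equivalent.

No


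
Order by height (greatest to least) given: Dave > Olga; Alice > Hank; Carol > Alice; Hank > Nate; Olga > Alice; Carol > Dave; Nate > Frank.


Constraints: Dave > Olga; Alice > Hank; Carol > Alice; Hank > Nate; Olga > Alice; Carol > Dave; Nate > Frank
Method: at each step, the next-highest is the one remaining person who never appears on the smaller side of a constraint between remaining people.
  Step 1: remaining {Hank, Frank, Carol, Nate, Dave, Alice, Olga}; on the smaller side: {Hank, Frank, Nate, Dave, Alice, Olga} → Carol is next (Carol > Alice; Carol > Dave).
  Step 2: remaining {Hank, Frank, Nate, Dave, Alice, Olga}; on the smaller side: {Hank, Frank, Nate, Alice, Olga} → Dave is next (Dave > Olga).
  Step 3: remaining {Hank, Frank, Nate, Alice, Olga}; on the smaller side: {Hank, Frank, Nate, Alice} → Olga is next (Olga > Alice).
  Step 4: remaining {Hank, Frank, Nate, Alice}; on the smaller side: {Hank, Frank, Nate} → Alice is next (Alice > Hank).
  Step 5: remaining {Hank, Frank, Nate}; on the smaller side: {Frank, Nate} → Hank is next (Hank > Nate).
  Step 6: remaining {Frank, Nate}; on the smaller side: {Frank} → Nate is next (Nate > Frank).
  Step 7: only Frank remains → lowest.
Final ranking (highest to lowest):

Carol > Dave > Olga > Alice > Hank > Nate > Frank


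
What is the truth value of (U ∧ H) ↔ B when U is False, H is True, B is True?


U = False, H = True, B = True
Step 1: U ∧ H = False AND True = False
Step 2: (False) ↔ B: true when both sides have same truth value.
Result: False ↔ True = False

False


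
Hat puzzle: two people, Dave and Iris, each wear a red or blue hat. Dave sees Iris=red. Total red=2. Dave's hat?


Total red = 2, Iris = red
Red accounted for: 1
Remaining for Dave: 1
Dave's hat is red.

red


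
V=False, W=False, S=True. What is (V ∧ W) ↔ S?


V = False, W = False, S = True
Expression: (V ∧ W) ↔ S
Step 1: V ∧ W = False AND False = False
Step 2: (False) ↔ S = (False iff True) = False

False


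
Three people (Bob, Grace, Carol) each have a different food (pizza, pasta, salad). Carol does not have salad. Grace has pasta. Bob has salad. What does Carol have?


From clues:
  Bob → salad
  Grace → pasta
By elimination, Carol gets the remaining.

pizza


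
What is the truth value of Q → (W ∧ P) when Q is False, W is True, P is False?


Q = False, W = True, P = False
Step 1: W ∧ P = True AND False = False
Step 2: Q → (False): false only when Q=True and consequent=False.
Result: True

True


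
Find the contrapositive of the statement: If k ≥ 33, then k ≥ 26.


Original: If k ≥ 33, then k ≥ 26
Contrapositive: If ¬Q, then ¬P
Negate Q: not (k ≥ 26)
Negate P: not (k ≥ 33)

If not (k ≥ 26), then not (k ≥ 33).


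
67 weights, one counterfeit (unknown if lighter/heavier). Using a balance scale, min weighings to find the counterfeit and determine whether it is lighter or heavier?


Let n = 67. 134 possibilities (n weights × lighter/heavier); each weighing has 3 outcomes.
Bound for k weighings: say the first weighing puts j weights on each pan. If it tips, the 2j weighed weights remain suspects (each with a known direction) and k-1 weighings give 3^(k-1) outcomes; 3^(k-1) is odd, so 2j ≤ 3^(k-1) - 1. If it balances, the n - 2j unweighed weights remain with direction unknown: 2(n - 2j) ≤ 3^(k-1) - 1 by the same parity argument. Adding, n ≤ (3^(k-1) - 1) + (3^(k-1) - 1)/2 = (3^k - 3)/2, and the classical three-group strategy achieves this (3 weights in 2 weighings, 12 in 3, 39 in 4, 120 in 5).
So we need the smallest k with (3^k - 3)/2 ≥ 67.
k = 4: (3^4 - 3)/2 = 39 < 67 ✗
k = 5: (3^5 - 3)/2 = 120 ≥ 67 ✓

5


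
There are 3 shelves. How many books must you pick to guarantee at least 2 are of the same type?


Pigeonhole: to guarantee k in one of n categories, need (k-1)×n + 1.
k = 2, n = 3
Minimum = (2-1) × 3 + 1 = 1 × 3 + 1

4


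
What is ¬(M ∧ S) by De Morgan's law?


De Morgan's law: ¬(P ∧ Q) ≡ ¬P ∨ ¬Q
¬(M ∧ S) = ¬M ∨ ¬S

¬M ∨ ¬S


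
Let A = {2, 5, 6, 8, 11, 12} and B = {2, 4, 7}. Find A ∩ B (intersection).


A = {2, 5, 6, 8, 11, 12}
B = {2, 4, 7}
Operation: intersection
Elements in both: 2

{2}


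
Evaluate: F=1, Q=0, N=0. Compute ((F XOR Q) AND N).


F XOR Q = 1^0 = 1
1 AND 0 = 0

0


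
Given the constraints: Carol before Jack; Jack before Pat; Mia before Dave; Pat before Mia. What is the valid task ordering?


Constraints: Carol before Jack; Jack before Pat; Mia before Dave; Pat before Mia
Method: repeatedly schedule the remaining task that has no remaining task required before it.
  Step 1: remaining {Jack, Carol, Dave, Mia, Pat}; every task except Carol still has a predecessor pending → schedule Carol.
  Step 2: remaining {Jack, Dave, Mia, Pat}; every task except Jack still has a predecessor pending → schedule Jack.
  Step 3: remaining {Dave, Mia, Pat}; every task except Pat still has a predecessor pending → schedule Pat.
  Step 4: remaining {Dave, Mia}; every task except Mia still has a predecessor pending → schedule Mia.
  Step 5: only Dave remains → schedule Dave.
Resulting order:

Carol → Jack → Pat → Mia → Dave


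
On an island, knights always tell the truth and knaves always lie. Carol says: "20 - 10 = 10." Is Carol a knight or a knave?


Statement: "20 - 10 = 10."
Actual: 20 - 10 = 10
Claimed: 10
Statement is TRUE → Carol tells the truth → Knight

Knight


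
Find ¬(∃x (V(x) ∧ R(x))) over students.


Original: ∃x (V(x) ∧ R(x))
Rule: ¬∀→∃, ¬∃→∀, negate predicate.
Negation: ∀x (¬V(x) ∨ ¬R(x))

∀x (¬V(x) ∨ ¬R(x))


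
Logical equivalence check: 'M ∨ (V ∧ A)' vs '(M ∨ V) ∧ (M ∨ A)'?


Expression 1: M ∨ (V ∧ A)
Expression 2: (M ∨ V) ∧ (M ∨ A)
Truth table (M V A | Expr1 Expr2):
  T T T |   T     T
  T T F |   T     T
  T F T |   T     T
  T F F |   T     T
  F T T |   T     T
  F T F |   F     F
  F F T |   F     F
  F F F |   F     F
All 8 rows agree, so the expressions are logically equivalent.

Yes


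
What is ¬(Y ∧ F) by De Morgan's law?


De Morgan's law: ¬(P ∧ Q) ≡ ¬P ∨ ¬Q
¬(Y ∧ F) = ¬Y ∨ ¬F

¬Y ∨ ¬F


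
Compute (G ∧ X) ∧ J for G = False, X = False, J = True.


G = False, X = False, J = True
Step 1: G ∧ X = False AND False = False
Step 2: False ∧ J = False AND True = False
AND is true only when ALL operands are true.

False


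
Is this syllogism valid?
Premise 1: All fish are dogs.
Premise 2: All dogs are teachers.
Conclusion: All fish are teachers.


Premise 1: All fish are dogs.
Premise 2: All dogs are teachers.
Conclusion: All fish are teachers.
Barbara syllogism (AAA-1): All A are B, All B are C → All A are C.
Middle term (dogs) distributed in premise 2.

Valid


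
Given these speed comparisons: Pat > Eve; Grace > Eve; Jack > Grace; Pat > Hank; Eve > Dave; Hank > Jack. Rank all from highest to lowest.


Constraints: Pat > Eve; Grace > Eve; Jack > Grace; Pat > Hank; Eve > Dave; Hank > Jack
Method: at each step, the next-highest is the one remaining person who never appears on the smaller side of a constraint between remaining people.
  Step 1: remaining {Jack, Grace, Pat, Dave, Eve, Hank}; on the smaller side: {Jack, Grace, Dave, Eve, Hank} → Pat is next (Pat > Eve; Pat > Hank).
  Step 2: remaining {Jack, Grace, Dave, Eve, Hank}; on the smaller side: {Jack, Grace, Dave, Eve} → Hank is next (Hank > Jack).
  Step 3: remaining {Jack, Grace, Dave, Eve}; on the smaller side: {Grace, Dave, Eve} → Jack is next (Jack > Grace).
  Step 4: remaining {Grace, Dave, Eve}; on the smaller side: {Dave, Eve} → Grace is next (Grace > Eve).
  Step 5: remaining {Dave, Eve}; on the smaller side: {Dave} → Eve is next (Eve > Dave).
  Step 6: only Dave remains → lowest.
Final ranking (highest to lowest):

Pat > Hank > Jack > Grace > Eve > Dave


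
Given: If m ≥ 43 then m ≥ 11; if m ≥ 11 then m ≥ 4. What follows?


Hypothetical syllogism: P → Q, Q → R ⊢ P → R
Premise 1: m ≥ 43 → m ≥ 11
Premise 2: m ≥ 11 → m ≥ 4
Chain the implications: the middle term (m ≥ 11) links the two.
Conclusion: If m ≥ 43, then m ≥ 4.

If m ≥ 43, then m ≥ 4.


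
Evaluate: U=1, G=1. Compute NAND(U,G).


U AND G = 1
NOT(1) = 0

0


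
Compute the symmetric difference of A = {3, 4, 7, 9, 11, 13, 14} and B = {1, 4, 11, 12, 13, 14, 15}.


A = {3, 4, 7, 9, 11, 13, 14}
B = {1, 4, 11, 12, 13, 14, 15}
Operation: symmetric difference
In A only: [3, 7, 9], in B only: [1, 12, 15]

{1, 3, 7, 9, 12, 15}


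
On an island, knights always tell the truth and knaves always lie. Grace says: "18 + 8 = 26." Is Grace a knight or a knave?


Statement: "18 + 8 = 26."
Actual: 18 + 8 = 26
Claimed: 26
Statement is TRUE → Grace tells the truth → Knight

Knight


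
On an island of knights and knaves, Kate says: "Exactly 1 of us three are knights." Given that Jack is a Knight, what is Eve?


Kate claims exactly 1 knights among Kate, Jack, Eve.
Given: Jack is a Knight.

Case 1: Kate is a Knight (tells truth)
  Then exactly 1 of the three are knights.
  Counting Kate, Jack: 2 knight(s) so far. Need -1 more → impossible.
Case 2: Kate is a Knave (lies)
  Then the count is NOT 1.
  If Eve = Knave, count = 1 = 1 → claim would be true, contradicts lie.
  If Eve = Knight, count = 2 ≠ 1 → lie confirmed ✓

Eve is a Knight.

Knight


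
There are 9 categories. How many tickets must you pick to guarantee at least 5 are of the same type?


Pigeonhole: to guarantee k in one of n categories, need (k-1)×n + 1.
k = 5, n = 9
Minimum = (5-1) × 9 + 1 = 4 × 9 + 1

37


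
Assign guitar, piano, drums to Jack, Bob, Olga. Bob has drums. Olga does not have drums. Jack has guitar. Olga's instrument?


From clues:
  Bob → drums
  Jack → guitar
By elimination, Olga gets the remaining.

piano


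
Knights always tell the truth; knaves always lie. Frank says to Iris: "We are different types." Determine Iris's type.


Frank says: "We are different types."
Case 1: Frank is a Knight (truth-teller)
  Statement is true → they ARE different → Iris is a Knave
Case 2: Frank is a Knave (liar)
  Statement is false → they are NOT different → Iris is a Knave
In both cases, Iris is a Knave.

Knave


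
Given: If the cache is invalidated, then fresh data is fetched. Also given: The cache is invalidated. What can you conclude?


Modus ponens: P → Q, P ⊢ Q
P: the cache is invalidated
Q: fresh data is fetched
We have P → Q and P is true.
By modus ponens, Q must be true.

Fresh data is fetched


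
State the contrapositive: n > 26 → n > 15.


Original: If n > 26, then n > 15
Contrapositive: If ¬Q, then ¬P
Negate Q: not (n > 15)
Negate P: not (n > 26)

If not (n > 15), then not (n > 26).


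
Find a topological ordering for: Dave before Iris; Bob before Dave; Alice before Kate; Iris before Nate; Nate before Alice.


Constraints: Dave before Iris; Bob before Dave; Alice before Kate; Iris before Nate; Nate before Alice
Method: repeatedly schedule the remaining task that has no remaining task required before it.
  Step 1: remaining {Iris, Nate, Kate, Dave, Alice, Bob}; every task except Bob still has a predecessor pending → schedule Bob.
  Step 2: remaining {Iris, Nate, Kate, Dave, Alice}; every task except Dave still has a predecessor pending → schedule Dave.
  Step 3: remaining {Iris, Nate, Kate, Alice}; every task except Iris still has a predecessor pending → schedule Iris.
  Step 4: remaining {Nate, Kate, Alice}; every task except Nate still has a predecessor pending → schedule Nate.
  Step 5: remaining {Kate, Alice}; every task except Alice still has a predecessor pending → schedule Alice.
  Step 6: only Kate remains → schedule Kate.
Resulting order:

Bob → Dave → Iris → Nate → Alice → Kate


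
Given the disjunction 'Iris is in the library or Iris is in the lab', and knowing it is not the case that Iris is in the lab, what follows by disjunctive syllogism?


Disjunctive syllogism: P ∨ Q, ¬P ⊢ Q
Disjunction: Iris is in the library ∨ Iris is in the lab
We know it is not the case that Iris is in the lab.
By disjunctive syllogism, the other disjunct must be true.

Iris is in the library


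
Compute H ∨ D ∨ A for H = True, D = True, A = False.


H = True, D = True, A = False
Step 1: H ∨ D = True OR True = True
Step 2: True ∨ A = True OR False = True
OR is true when at least one operand is true.

True


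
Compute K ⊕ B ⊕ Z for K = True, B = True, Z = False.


K = True, B = True, Z = False
Step 1: K ⊕ B = True XOR True = False
Step 2: False ⊕ Z = False XOR False = False
XOR is true when an odd number of operands are true.

False


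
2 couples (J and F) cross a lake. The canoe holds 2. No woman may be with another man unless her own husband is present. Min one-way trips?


Label couples J and F.
1. WJ+WF → (far: WJ,WF; near: HJ,HF)
2. WJ ←   (far: WF; near: HJ,HF,WJ)
3. HJ+HF → (far: HJ,HF,WF; near: WJ)
4. HJ ←   (far: HF,WF; near: HJ,WJ)  — HJ returns, since WJ is alone on near bank
5. HJ+WJ → (far: all four; near: empty)
Every state respects the constraint.
Minimum trips = 5

5


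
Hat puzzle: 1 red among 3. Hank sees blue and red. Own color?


Total red = 1, seen red = 1
Own red = 1 - 1 = 0
Hank's hat is blue.

blue


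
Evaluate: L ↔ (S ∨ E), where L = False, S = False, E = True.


L = False, S = False, E = True
Step 1: S ∨ E = False OR True = True
Step 2: L ↔ (True): true when both sides have same truth value.
Result: False ↔ True = False

False


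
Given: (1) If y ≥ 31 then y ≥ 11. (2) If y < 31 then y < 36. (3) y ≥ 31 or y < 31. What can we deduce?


Constructive dilemma: (P → Q) ∧ (R → S), P ∨ R ⊢ Q ∨ S
Premise 1: y ≥ 31 → y ≥ 11
Premise 2: y < 31 → y < 36
Premise 3: y ≥ 31 ∨ y < 31
Case 1: Assuming y ≥ 31, then by Premise 1, y ≥ 11.
Case 2: Assuming y < 31, then by Premise 2, y < 36.
Since one of y ≥ 31 or y < 31 must hold, we get y ≥ 11 or y < 36.

y ≥ 11 or y < 36.


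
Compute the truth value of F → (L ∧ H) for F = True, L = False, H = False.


F = True, L = False, H = False
Step 1: L ∧ H = False AND False = False
Step 2: F → (False): false only when F=True and consequent=False.
Result: False

False


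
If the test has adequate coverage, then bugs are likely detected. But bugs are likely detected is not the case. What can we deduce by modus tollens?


Modus tollens: P → Q, ¬Q ⊢ ¬P
P: the test has adequate coverage
Q: bugs are likely detected
We have P → Q and Q is false.
By modus tollens, P must be false.

It is not the case that the test has adequate coverage


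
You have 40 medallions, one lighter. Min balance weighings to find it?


Each weighing has 3 outcomes (left heavy / balance / right heavy), so k weighings distinguish at most 3^k cases; splitting into three near-equal groups achieves this.
Need 3^k ≥ 40: 3^3 = 27 < 40 ≤ 3^4 = 81
k = ⌈log₃(40)⌉ = 4

4


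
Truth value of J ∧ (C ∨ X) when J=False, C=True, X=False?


J = False, C = True, X = False
Expression: J ∧ (C ∨ X)
Step 1: C ∨ X = True OR False = True
Step 2: J ∧ (True) = False AND True = False

False


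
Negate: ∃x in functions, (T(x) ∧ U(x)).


Original: ∃x (T(x) ∧ U(x))
Rule: ¬∀→∃, ¬∃→∀, negate predicate.
Negation: ∀x (¬T(x) ∨ ¬U(x))

∀x (¬T(x) ∨ ¬U(x))


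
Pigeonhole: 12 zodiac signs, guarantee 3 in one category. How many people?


Pigeonhole: to guarantee k in one of n categories, need (k-1)×n + 1.
k = 3, n = 12
Minimum = (3-1) × 12 + 1 = 2 × 12 + 1

25


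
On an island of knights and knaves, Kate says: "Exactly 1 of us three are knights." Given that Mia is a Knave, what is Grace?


Kate claims exactly 1 knights among Kate, Mia, Grace.
Given: Mia is a Knave.

Case 1: Kate is a Knight (tells truth)
  Then exactly 1 of the three are knights.
  Counting Kate, Mia: 1 knight(s) so far. Need 0 more → Grace = Knave.
Case 2: Kate is a Knave (lies)
  Then the count is NOT 1.
  If Grace = Knight, count = 1 = 1 → claim would be true, contradicts lie.
  If Grace = Knave, count = 0 ≠ 1 → lie confirmed ✓

Grace is a Knave.

Knave
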